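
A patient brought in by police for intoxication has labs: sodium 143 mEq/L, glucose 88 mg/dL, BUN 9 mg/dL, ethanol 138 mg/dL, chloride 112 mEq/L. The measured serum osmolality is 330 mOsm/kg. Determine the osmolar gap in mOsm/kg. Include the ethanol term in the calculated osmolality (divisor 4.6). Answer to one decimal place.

Calculated osmolality = 2·Na + glucose/18 + BUN/2.8 + ethanol/4.6
= 2·143 + 88/18 + 9/2.8 + 138/4.6
= 286 + 4.89 + 3.21 + 30
= 324.1 mOsm/kg ≈ 324.1 mOsm/kg
Osmolar gap = measured − calculated = 330 − 324.1 = 5.9 mOsm/kg

5.9 mOsm/kg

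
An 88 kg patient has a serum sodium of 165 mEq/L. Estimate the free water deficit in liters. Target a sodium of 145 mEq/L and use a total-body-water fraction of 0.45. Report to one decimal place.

5.5 L

TBW = 0.45 · 88 = 39.6 L
Free water deficit = TBW · (Na/145 − 1)
= 39.6 · (165/145 − 1)
= 39.6 · 0.1379
= 5.46 L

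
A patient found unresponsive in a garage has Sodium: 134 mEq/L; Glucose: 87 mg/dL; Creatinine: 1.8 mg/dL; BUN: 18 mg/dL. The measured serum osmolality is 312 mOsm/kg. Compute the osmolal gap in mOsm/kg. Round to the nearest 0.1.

Calculated osmolality = 2·Na + glucose/18 + BUN/2.8
= 2·134 + 87/18 + 18/2.8
= 268 + 4.83 + 6.43
= 279.26 mOsm/kg ≈ 279.3 mOsm/kg
Osmolar gap = measured − calculated = 312 − 279.3 = 32.7 mOsm/kg

32.7 mOsm/kg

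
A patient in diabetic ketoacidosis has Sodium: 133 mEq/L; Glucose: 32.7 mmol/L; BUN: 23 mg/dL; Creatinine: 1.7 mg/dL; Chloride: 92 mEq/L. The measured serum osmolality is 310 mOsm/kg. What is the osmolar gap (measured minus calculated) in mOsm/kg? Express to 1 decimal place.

3.1 mOsm/kg

Calculated osmolality = 2·Na + glucose + BUN/2.8
= 2·133 + 32.7 + 23/2.8
= 266 + 32.70 + 8.21
= 306.91 mOsm/kg ≈ 306.9 mOsm/kg
Osmolar gap = measured − calculated = 310 − 306.9 = 3.1 mOsm/kg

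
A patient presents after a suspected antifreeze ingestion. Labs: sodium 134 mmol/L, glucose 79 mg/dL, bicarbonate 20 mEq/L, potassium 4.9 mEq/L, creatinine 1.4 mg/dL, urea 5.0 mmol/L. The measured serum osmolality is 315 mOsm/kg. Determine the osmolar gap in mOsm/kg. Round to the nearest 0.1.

Calculated osmolality = 2·Na + glucose/18 + urea
= 2·134 + 79/18 + 5
= 268 + 4.39 + 5
= 277.39 mOsm/kg ≈ 277.4 mOsm/kg
Osmolar gap = measured − calculated = 315 − 277.4 = 37.6 mOsm/kg

37.6 mOsm/kg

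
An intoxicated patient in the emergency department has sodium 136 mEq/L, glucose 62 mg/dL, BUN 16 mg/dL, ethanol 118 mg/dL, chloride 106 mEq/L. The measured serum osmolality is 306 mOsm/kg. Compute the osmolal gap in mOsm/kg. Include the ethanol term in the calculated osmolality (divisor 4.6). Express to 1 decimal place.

Calculated osmolality = 2·Na + glucose/18 + BUN/2.8 + ethanol/4.6
= 2·136 + 62/18 + 16/2.8 + 118/4.6
= 272 + 3.44 + 5.71 + 25.65
= 306.8 mOsm/kg ≈ 306.8 mOsm/kg
Osmolar gap = measured − calculated = 306 − 306.8 = -0.8 mOsm/kg

-0.8 mOsm/kg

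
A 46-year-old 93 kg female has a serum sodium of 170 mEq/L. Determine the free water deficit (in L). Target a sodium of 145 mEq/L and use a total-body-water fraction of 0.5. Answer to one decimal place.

TBW = 0.5 · 93 = 46.5 L
Free water deficit = TBW · (Na/145 − 1)
= 46.5 · (170/145 − 1)
= 46.5 · 0.1724
= 8.02 L

8.0 L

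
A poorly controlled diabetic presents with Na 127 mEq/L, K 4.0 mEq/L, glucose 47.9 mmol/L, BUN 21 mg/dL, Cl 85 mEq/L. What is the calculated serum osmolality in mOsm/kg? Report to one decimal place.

309.4 mOsm/kg

Calculated osmolality = 2·Na + glucose + BUN/2.8
= 2·127 + 47.9 + 21/2.8
= 254 + 47.90 + 7.50
= 309.4 mOsm/kg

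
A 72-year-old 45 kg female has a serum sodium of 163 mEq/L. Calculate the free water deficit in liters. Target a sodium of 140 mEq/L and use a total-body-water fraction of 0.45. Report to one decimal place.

3.3 L

TBW = 0.45 · 45 = 20.25 L
Free water deficit = TBW · (Na/140 − 1)
= 20.25 · (163/140 − 1)
= 20.25 · 0.1643
= 3.33 L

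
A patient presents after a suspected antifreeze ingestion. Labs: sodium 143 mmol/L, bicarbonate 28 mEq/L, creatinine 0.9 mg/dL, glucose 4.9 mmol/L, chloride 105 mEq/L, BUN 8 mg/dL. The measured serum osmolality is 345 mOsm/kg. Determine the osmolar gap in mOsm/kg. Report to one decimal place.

Calculated osmolality = 2·Na + glucose + BUN/2.8
= 2·143 + 4.9 + 8/2.8
= 286 + 4.90 + 2.86
= 293.76 mOsm/kg ≈ 293.8 mOsm/kg
Osmolar gap = measured − calculated = 345 − 293.8 = 51.2 mOsm/kg

51.2 mOsm/kg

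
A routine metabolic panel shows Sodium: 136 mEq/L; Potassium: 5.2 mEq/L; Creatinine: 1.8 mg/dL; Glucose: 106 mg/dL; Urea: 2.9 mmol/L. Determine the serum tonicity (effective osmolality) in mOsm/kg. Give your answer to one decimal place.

Effective osmolality excludes urea (freely permeant across cell membranes):
2·Na + glucose/18
= 2·136 + 106/18
= 272 + 5.89
= 277.89 mOsm/kg

277.9 mOsm/kg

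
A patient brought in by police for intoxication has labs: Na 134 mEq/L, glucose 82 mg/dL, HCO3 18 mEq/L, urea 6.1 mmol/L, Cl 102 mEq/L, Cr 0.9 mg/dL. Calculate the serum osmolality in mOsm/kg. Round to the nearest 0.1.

Calculated osmolality = 2·Na + glucose/18 + urea
= 2·134 + 82/18 + 6.1
= 268 + 4.56 + 6.10
= 278.66 mOsm/kg

278.7 mOsm/kg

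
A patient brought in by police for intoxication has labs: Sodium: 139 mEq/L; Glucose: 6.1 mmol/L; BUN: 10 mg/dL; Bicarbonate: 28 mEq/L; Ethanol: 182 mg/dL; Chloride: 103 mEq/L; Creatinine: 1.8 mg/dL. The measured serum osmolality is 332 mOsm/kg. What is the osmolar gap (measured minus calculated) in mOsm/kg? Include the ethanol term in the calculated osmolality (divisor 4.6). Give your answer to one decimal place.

Calculated osmolality = 2·Na + glucose + BUN/2.8 + ethanol/4.6
= 2·139 + 6.1 + 10/2.8 + 182/4.6
= 278 + 6.10 + 3.57 + 39.57
= 327.24 mOsm/kg ≈ 327.2 mOsm/kg
Osmolar gap = measured − calculated = 332 − 327.2 = 4.8 mOsm/kg

4.8 mOsm/kg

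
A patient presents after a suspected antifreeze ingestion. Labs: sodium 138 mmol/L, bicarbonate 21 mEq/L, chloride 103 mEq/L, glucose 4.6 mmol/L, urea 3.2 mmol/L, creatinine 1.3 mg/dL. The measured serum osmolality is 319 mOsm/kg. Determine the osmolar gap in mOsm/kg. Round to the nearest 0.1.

35.2 mOsm/kg

Calculated osmolality = 2·Na + glucose + urea
= 2·138 + 4.6 + 3.2
= 276 + 4.60 + 3.20
= 283.8 mOsm/kg ≈ 283.8 mOsm/kg
Osmolar gap = measured − calculated = 319 − 283.8 = 35.2 mOsm/kg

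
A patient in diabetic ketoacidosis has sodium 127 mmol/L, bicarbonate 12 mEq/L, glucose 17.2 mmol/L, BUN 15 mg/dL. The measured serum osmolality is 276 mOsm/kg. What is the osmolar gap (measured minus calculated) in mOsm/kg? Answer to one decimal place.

-0.6 mOsm/kg

Calculated osmolality = 2·Na + glucose + BUN/2.8
= 2·127 + 17.2 + 15/2.8
= 254 + 17.20 + 5.36
= 276.56 mOsm/kg ≈ 276.6 mOsm/kg
Osmolar gap = measured − calculated = 276 − 276.6 = -0.6 mOsm/kg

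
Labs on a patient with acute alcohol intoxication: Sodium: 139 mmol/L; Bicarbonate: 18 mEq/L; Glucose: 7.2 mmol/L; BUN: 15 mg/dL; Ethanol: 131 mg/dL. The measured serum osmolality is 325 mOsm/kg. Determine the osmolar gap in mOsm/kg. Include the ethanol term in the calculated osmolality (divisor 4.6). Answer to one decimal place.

6.0 mOsm/kg

Calculated osmolality = 2·Na + glucose + BUN/2.8 + ethanol/4.6
= 2·139 + 7.2 + 15/2.8 + 131/4.6
= 278 + 7.20 + 5.36 + 28.48
= 319.04 mOsm/kg ≈ 319.0 mOsm/kg
Osmolar gap = measured − calculated = 325 − 319.0 = 6.0 mOsm/kg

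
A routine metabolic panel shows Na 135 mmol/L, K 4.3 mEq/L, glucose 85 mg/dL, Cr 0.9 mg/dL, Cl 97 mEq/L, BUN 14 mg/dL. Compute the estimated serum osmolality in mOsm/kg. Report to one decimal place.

Calculated osmolality = 2·Na + glucose/18 + BUN/2.8
= 2·135 + 85/18 + 14/2.8
= 270 + 4.72 + 5
= 279.72 mOsm/kg

279.7 mOsm/kg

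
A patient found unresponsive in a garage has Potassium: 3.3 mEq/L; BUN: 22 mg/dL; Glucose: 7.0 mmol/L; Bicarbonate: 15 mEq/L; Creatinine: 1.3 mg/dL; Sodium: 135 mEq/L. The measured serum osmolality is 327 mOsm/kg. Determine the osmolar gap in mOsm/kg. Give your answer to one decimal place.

42.1 mOsm/kg

Calculated osmolality = 2·Na + glucose + BUN/2.8
= 2·135 + 7 + 22/2.8
= 270 + 7 + 7.86
= 284.86 mOsm/kg ≈ 284.9 mOsm/kg
Osmolar gap = measured − calculated = 327 − 284.9 = 42.1 mOsm/kg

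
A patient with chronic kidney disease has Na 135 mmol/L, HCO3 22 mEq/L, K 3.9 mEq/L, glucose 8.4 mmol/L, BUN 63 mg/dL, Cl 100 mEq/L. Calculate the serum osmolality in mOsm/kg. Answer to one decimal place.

Calculated osmolality = 2·Na + glucose + BUN/2.8
= 2·135 + 8.4 + 63/2.8
= 270 + 8.40 + 22.50
= 300.9 mOsm/kg

300.9 mOsm/kg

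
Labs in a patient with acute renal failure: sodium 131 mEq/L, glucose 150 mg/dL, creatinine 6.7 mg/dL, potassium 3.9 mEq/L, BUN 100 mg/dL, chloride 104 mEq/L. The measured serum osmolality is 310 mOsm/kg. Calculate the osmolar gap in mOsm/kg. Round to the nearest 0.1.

Calculated osmolality = 2·Na + glucose/18 + BUN/2.8
= 2·131 + 150/18 + 100/2.8
= 262 + 8.33 + 35.71
= 306.04 mOsm/kg ≈ 306.0 mOsm/kg
Osmolar gap = measured − calculated = 310 − 306.0 = 4.0 mOsm/kg

4.0 mOsm/kg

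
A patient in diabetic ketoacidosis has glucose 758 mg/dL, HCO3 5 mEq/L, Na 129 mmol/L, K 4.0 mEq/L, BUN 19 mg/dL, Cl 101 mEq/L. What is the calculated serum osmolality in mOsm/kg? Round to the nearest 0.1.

Calculated osmolality = 2·Na + glucose/18 + BUN/2.8
= 2·129 + 758/18 + 19/2.8
= 258 + 42.11 + 6.79
= 306.9 mOsm/kg

306.9 mOsm/kg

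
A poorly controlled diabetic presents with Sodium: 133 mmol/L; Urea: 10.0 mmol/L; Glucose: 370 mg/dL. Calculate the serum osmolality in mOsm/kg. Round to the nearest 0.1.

296.6 mOsm/kg

Calculated osmolality = 2·Na + glucose/18 + urea
= 2·133 + 370/18 + 10
= 266 + 20.56 + 10
= 296.56 mOsm/kg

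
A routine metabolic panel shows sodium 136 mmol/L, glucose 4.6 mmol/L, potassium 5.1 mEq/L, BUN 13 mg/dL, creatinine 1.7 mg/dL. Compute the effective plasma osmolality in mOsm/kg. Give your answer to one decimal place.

276.6 mOsm/kg

Effective osmolality excludes urea (freely permeant across cell membranes):
2·Na + glucose
= 2·136 + 4.6
= 272 + 4.6
= 276.6 mOsm/kg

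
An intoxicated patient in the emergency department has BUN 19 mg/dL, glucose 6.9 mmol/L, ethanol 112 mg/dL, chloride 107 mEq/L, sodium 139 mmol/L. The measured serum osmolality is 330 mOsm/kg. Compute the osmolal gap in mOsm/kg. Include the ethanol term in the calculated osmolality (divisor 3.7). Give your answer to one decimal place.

Calculated osmolality = 2·Na + glucose + BUN/2.8 + ethanol/3.7
= 2·139 + 6.9 + 19/2.8 + 112/3.7
= 278 + 6.90 + 6.79 + 30.27
= 321.96 mOsm/kg ≈ 322.0 mOsm/kg
Osmolar gap = measured − calculated = 330 − 322.0 = 8.0 mOsm/kg

8.0 mOsm/kg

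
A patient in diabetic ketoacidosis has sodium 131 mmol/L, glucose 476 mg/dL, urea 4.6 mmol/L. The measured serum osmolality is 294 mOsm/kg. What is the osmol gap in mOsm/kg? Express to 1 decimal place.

Calculated osmolality = 2·Na + glucose/18 + urea
= 2·131 + 476/18 + 4.6
= 262 + 26.44 + 4.60
= 293.04 mOsm/kg ≈ 293.0 mOsm/kg
Osmolar gap = measured − calculated = 294 − 293.0 = 1.0 mOsm/kg

1.0 mOsm/kg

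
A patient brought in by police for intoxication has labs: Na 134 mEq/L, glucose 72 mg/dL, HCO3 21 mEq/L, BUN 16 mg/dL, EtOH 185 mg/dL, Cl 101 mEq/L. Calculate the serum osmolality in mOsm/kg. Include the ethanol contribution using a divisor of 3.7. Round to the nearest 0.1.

Calculated osmolality = 2·Na + glucose/18 + BUN/2.8 + ethanol/3.7
= 2·134 + 72/18 + 16/2.8 + 185/3.7
= 268 + 4 + 5.71 + 50
= 327.71 mOsm/kg

327.7 mOsm/kg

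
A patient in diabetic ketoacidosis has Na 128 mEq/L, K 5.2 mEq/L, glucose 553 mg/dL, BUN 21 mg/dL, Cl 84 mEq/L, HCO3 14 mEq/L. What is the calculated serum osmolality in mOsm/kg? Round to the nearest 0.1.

Calculated osmolality = 2·Na + glucose/18 + BUN/2.8
= 2·128 + 553/18 + 21/2.8
= 256 + 30.72 + 7.50
= 294.22 mOsm/kg

294.2 mOsm/kg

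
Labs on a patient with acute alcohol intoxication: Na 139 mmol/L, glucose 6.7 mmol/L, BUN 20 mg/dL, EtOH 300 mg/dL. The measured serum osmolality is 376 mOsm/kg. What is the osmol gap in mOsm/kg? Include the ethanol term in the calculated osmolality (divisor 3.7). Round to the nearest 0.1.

3.1 mOsm/kg

Calculated osmolality = 2·Na + glucose + BUN/2.8 + ethanol/3.7
= 2·139 + 6.7 + 20/2.8 + 300/3.7
= 278 + 6.70 + 7.14 + 81.08
= 372.92 mOsm/kg ≈ 372.9 mOsm/kg
Osmolar gap = measured − calculated = 376 − 372.9 = 3.1 mOsm/kg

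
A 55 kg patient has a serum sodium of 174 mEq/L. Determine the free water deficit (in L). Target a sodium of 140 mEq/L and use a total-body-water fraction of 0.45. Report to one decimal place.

6.0 L

TBW = 0.45 · 55 = 24.75 L
Free water deficit = TBW · (Na/140 − 1)
= 24.75 · (174/140 − 1)
= 24.75 · 0.2429
= 6.01 L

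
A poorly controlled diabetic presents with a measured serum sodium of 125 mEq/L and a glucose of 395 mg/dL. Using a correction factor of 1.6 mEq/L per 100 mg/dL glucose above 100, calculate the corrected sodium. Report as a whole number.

130 mEq/L

Corrected Na = measured Na + 1.6 · (glucose − 100)/100
= 125 + 1.6 · (395 − 100)/100
= 125 + 4.7
= 129.7 mEq/L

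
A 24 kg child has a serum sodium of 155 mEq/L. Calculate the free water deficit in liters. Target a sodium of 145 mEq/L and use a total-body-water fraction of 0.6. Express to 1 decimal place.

1.0 L

TBW = 0.6 · 24 = 14.4 L
Free water deficit = TBW · (Na/145 − 1)
= 14.4 · (155/145 − 1)
= 14.4 · 0.069
= 0.99 L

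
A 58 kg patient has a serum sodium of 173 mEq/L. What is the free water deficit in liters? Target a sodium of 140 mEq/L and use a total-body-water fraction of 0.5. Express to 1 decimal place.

6.8 L

TBW = 0.5 · 58 = 29 L
Free water deficit = TBW · (Na/140 − 1)
= 29 · (173/140 − 1)
= 29 · 0.2357
= 6.84 L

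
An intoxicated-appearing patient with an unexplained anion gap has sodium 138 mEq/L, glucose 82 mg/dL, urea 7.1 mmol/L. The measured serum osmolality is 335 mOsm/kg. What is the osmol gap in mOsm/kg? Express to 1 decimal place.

47.3 mOsm/kg

Calculated osmolality = 2·Na + glucose/18 + urea
= 2·138 + 82/18 + 7.1
= 276 + 4.56 + 7.10
= 287.66 mOsm/kg ≈ 287.7 mOsm/kg
Osmolar gap = measured − calculated = 335 − 287.7 = 47.3 mOsm/kg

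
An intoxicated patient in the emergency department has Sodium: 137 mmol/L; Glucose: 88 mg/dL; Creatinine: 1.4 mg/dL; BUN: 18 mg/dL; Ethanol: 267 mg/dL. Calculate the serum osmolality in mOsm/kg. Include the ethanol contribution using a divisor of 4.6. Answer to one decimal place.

Calculated osmolality = 2·Na + glucose/18 + BUN/2.8 + ethanol/4.6
= 2·137 + 88/18 + 18/2.8 + 267/4.6
= 274 + 4.89 + 6.43 + 58.04
= 343.36 mOsm/kg

343.4 mOsm/kg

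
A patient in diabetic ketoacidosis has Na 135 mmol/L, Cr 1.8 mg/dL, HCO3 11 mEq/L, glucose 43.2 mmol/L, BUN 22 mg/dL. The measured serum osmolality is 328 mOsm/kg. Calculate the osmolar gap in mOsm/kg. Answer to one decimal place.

6.9 mOsm/kg

Calculated osmolality = 2·Na + glucose + BUN/2.8
= 2·135 + 43.2 + 22/2.8
= 270 + 43.20 + 7.86
= 321.06 mOsm/kg ≈ 321.1 mOsm/kg
Osmolar gap = measured − calculated = 328 − 321.1 = 6.9 mOsm/kg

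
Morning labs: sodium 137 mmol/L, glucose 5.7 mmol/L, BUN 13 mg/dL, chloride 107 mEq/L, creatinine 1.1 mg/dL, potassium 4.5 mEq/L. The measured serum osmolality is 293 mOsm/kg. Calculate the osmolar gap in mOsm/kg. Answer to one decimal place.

8.7 mOsm/kg

Calculated osmolality = 2·Na + glucose + BUN/2.8
= 2·137 + 5.7 + 13/2.8
= 274 + 5.70 + 4.64
= 284.34 mOsm/kg ≈ 284.3 mOsm/kg
Osmolar gap = measured − calculated = 293 − 284.3 = 8.7 mOsm/kg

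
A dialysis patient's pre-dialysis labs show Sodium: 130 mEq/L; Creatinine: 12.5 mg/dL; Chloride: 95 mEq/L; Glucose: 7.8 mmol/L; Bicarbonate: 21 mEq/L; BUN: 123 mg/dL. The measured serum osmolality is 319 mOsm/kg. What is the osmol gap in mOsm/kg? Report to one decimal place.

7.3 mOsm/kg

Calculated osmolality = 2·Na + glucose + BUN/2.8
= 2·130 + 7.8 + 123/2.8
= 260 + 7.80 + 43.93
= 311.73 mOsm/kg ≈ 311.7 mOsm/kg
Osmolar gap = measured − calculated = 319 − 311.7 = 7.3 mOsm/kg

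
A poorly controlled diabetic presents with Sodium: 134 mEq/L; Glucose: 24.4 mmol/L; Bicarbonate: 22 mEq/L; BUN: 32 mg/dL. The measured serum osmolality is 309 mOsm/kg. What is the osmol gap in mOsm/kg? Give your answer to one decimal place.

5.2 mOsm/kg

Calculated osmolality = 2·Na + glucose + BUN/2.8
= 2·134 + 24.4 + 32/2.8
= 268 + 24.40 + 11.43
= 303.83 mOsm/kg ≈ 303.8 mOsm/kg
Osmolar gap = measured − calculated = 309 − 303.8 = 5.2 mOsm/kg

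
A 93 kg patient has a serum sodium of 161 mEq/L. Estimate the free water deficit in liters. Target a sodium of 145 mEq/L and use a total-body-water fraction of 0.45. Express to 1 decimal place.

TBW = 0.45 · 93 = 41.85 L
Free water deficit = TBW · (Na/145 − 1)
= 41.85 · (161/145 − 1)
= 41.85 · 0.1103
= 4.62 L

4.6 L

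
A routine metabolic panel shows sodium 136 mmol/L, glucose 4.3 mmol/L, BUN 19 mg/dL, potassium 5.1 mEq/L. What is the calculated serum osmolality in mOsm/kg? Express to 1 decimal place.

283.1 mOsm/kg

Calculated osmolality = 2·Na + glucose + BUN/2.8
= 2·136 + 4.3 + 19/2.8
= 272 + 4.30 + 6.79
= 283.09 mOsm/kg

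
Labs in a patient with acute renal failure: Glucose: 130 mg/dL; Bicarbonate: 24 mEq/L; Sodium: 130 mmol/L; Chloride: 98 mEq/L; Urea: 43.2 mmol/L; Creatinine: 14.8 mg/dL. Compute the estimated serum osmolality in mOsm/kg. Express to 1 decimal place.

310.4 mOsm/kg

Calculated osmolality = 2·Na + glucose/18 + urea
= 2·130 + 130/18 + 43.2
= 260 + 7.22 + 43.20
= 310.42 mOsm/kg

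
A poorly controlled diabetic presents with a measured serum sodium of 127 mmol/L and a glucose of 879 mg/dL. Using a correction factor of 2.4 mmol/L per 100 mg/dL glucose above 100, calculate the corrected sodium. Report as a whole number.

146 mmol/L

Corrected Na = measured Na + 2.4 · (glucose − 100)/100
= 127 + 2.4 · (879 − 100)/100
= 127 + 18.7
= 145.7 mmol/L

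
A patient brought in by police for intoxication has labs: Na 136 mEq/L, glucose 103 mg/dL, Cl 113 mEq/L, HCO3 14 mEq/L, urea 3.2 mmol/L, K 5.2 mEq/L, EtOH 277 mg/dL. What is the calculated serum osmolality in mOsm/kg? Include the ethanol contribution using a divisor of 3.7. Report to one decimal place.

Calculated osmolality = 2·Na + glucose/18 + urea + ethanol/3.7
= 2·136 + 103/18 + 3.2 + 277/3.7
= 272 + 5.72 + 3.20 + 74.86
= 355.78 mOsm/kg

355.8 mOsm/kg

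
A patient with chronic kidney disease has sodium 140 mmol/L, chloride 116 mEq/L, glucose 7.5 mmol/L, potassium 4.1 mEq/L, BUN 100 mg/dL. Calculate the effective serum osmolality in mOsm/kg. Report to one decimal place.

287.5 mOsm/kg

Effective osmolality excludes urea (freely permeant across cell membranes):
2·Na + glucose
= 2·140 + 7.5
= 280 + 7.5
= 287.5 mOsm/kg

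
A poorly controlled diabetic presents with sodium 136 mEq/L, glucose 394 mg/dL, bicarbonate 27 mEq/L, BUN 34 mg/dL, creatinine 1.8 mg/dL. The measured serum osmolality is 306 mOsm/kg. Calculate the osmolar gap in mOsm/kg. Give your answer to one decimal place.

0.0 mOsm/kg

Calculated osmolality = 2·Na + glucose/18 + BUN/2.8
= 2·136 + 394/18 + 34/2.8
= 272 + 21.89 + 12.14
= 306.03 mOsm/kg ≈ 306.0 mOsm/kg
Osmolar gap = measured − calculated = 306 − 306.0 = 0.0 mOsm/kg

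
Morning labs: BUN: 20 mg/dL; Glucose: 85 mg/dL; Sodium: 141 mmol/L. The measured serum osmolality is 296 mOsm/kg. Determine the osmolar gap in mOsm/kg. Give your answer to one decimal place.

2.1 mOsm/kg

Calculated osmolality = 2·Na + glucose/18 + BUN/2.8
= 2·141 + 85/18 + 20/2.8
= 282 + 4.72 + 7.14
= 293.86 mOsm/kg ≈ 293.9 mOsm/kg
Osmolar gap = measured − calculated = 296 − 293.9 = 2.1 mOsm/kg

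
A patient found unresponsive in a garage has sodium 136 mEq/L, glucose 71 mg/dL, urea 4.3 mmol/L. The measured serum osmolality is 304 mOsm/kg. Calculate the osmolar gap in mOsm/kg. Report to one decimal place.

Calculated osmolality = 2·Na + glucose/18 + urea
= 2·136 + 71/18 + 4.3
= 272 + 3.94 + 4.30
= 280.24 mOsm/kg ≈ 280.2 mOsm/kg
Osmolar gap = measured − calculated = 304 − 280.2 = 23.8 mOsm/kg

23.8 mOsm/kg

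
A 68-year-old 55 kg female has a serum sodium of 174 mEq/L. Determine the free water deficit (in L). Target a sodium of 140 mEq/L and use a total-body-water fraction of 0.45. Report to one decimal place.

6.0 L

TBW = 0.45 · 55 = 24.75 L
Free water deficit = TBW · (Na/140 − 1)
= 24.75 · (174/140 − 1)
= 24.75 · 0.2429
= 6.01 L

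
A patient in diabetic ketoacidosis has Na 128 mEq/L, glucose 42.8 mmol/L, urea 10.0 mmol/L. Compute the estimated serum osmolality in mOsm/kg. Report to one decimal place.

Calculated osmolality = 2·Na + glucose + urea
= 2·128 + 42.8 + 10
= 256 + 42.80 + 10
= 308.8 mOsm/kg

308.8 mOsm/kg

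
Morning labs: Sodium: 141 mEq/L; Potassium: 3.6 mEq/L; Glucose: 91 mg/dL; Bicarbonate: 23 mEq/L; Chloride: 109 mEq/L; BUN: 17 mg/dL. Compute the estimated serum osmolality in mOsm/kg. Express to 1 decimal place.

293.1 mOsm/kg

Calculated osmolality = 2·Na + glucose/18 + BUN/2.8
= 2·141 + 91/18 + 17/2.8
= 282 + 5.06 + 6.07
= 293.13 mOsm/kg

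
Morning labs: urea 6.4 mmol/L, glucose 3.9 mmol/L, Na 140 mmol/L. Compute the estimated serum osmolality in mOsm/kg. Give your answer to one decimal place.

Calculated osmolality = 2·Na + glucose + urea
= 2·140 + 3.9 + 6.4
= 280 + 3.90 + 6.40
= 290.3 mOsm/kg

290.3 mOsm/kg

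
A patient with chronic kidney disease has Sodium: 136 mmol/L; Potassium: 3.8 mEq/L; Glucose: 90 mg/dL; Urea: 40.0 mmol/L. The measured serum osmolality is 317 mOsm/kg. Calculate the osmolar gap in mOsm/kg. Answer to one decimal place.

0.0 mOsm/kg

Calculated osmolality = 2·Na + glucose/18 + urea
= 2·136 + 90/18 + 40
= 272 + 5 + 40
= 317 mOsm/kg ≈ 317.0 mOsm/kg
Osmolar gap = measured − calculated = 317 − 317.0 = 0.0 mOsm/kg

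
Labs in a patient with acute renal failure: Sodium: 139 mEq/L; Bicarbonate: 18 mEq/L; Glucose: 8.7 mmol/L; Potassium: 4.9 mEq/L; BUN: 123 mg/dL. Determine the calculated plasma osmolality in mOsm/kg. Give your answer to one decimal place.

330.6 mOsm/kg

Calculated osmolality = 2·Na + glucose + BUN/2.8
= 2·139 + 8.7 + 123/2.8
= 278 + 8.70 + 43.93
= 330.63 mOsm/kg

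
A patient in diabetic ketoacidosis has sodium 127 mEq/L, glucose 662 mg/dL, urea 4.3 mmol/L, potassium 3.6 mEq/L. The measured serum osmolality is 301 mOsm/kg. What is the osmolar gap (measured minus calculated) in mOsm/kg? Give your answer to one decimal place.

5.9 mOsm/kg

Calculated osmolality = 2·Na + glucose/18 + urea
= 2·127 + 662/18 + 4.3
= 254 + 36.78 + 4.30
= 295.08 mOsm/kg ≈ 295.1 mOsm/kg
Osmolar gap = measured − calculated = 301 − 295.1 = 5.9 mOsm/kg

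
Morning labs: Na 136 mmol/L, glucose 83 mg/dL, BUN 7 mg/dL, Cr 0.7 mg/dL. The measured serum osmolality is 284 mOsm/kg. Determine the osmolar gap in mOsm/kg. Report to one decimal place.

4.9 mOsm/kg

Calculated osmolality = 2·Na + glucose/18 + BUN/2.8
= 2·136 + 83/18 + 7/2.8
= 272 + 4.61 + 2.50
= 279.11 mOsm/kg ≈ 279.1 mOsm/kg
Osmolar gap = measured − calculated = 284 − 279.1 = 4.9 mOsm/kg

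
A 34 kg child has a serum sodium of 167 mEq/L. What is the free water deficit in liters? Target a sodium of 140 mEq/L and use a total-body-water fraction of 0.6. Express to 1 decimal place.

3.9 L

TBW = 0.6 · 34 = 20.4 L
Free water deficit = TBW · (Na/140 − 1)
= 20.4 · (167/140 − 1)
= 20.4 · 0.1929
= 3.94 L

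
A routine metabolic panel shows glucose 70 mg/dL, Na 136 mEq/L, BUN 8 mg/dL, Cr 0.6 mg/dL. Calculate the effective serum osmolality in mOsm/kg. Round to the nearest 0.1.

275.9 mOsm/kg

Effective osmolality excludes urea (freely permeant across cell membranes):
2·Na + glucose/18
= 2·136 + 70/18
= 272 + 3.89
= 275.89 mOsm/kg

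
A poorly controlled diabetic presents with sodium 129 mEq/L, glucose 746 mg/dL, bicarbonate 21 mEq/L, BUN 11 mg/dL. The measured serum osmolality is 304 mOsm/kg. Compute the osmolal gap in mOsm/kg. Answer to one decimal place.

Calculated osmolality = 2·Na + glucose/18 + BUN/2.8
= 2·129 + 746/18 + 11/2.8
= 258 + 41.44 + 3.93
= 303.37 mOsm/kg ≈ 303.4 mOsm/kg
Osmolar gap = measured − calculated = 304 − 303.4 = 0.6 mOsm/kg

0.6 mOsm/kg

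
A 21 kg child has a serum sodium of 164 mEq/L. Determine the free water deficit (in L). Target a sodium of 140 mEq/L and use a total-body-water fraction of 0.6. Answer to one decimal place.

TBW = 0.6 · 21 = 12.6 L
Free water deficit = TBW · (Na/140 − 1)
= 12.6 · (164/140 − 1)
= 12.6 · 0.1714
= 2.16 L

2.2 L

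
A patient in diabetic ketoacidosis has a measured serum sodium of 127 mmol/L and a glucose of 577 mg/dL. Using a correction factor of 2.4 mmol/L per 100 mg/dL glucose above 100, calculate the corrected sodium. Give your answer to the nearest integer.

Corrected Na = measured Na + 2.4 · (glucose − 100)/100
= 127 + 2.4 · (577 − 100)/100
= 127 + 11.4
= 138.4 mmol/L

138 mmol/L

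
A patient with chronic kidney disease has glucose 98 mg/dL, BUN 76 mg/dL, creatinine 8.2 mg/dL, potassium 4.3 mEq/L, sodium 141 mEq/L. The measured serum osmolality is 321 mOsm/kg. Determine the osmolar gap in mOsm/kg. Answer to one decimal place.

6.4 mOsm/kg

Calculated osmolality = 2·Na + glucose/18 + BUN/2.8
= 2·141 + 98/18 + 76/2.8
= 282 + 5.44 + 27.14
= 314.58 mOsm/kg ≈ 314.6 mOsm/kg
Osmolar gap = measured − calculated = 321 − 314.6 = 6.4 mOsm/kg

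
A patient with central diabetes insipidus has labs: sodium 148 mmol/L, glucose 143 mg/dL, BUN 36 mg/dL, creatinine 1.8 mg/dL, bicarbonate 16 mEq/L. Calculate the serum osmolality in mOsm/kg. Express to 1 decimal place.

316.8 mOsm/kg

Calculated osmolality = 2·Na + glucose/18 + BUN/2.8
= 2·148 + 143/18 + 36/2.8
= 296 + 7.94 + 12.86
= 316.8 mOsm/kg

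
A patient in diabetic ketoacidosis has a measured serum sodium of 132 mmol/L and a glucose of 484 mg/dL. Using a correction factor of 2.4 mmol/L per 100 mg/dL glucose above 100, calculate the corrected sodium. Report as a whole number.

141 mmol/L

Corrected Na = measured Na + 2.4 · (glucose − 100)/100
= 132 + 2.4 · (484 − 100)/100
= 132 + 9.2
= 141.2 mmol/L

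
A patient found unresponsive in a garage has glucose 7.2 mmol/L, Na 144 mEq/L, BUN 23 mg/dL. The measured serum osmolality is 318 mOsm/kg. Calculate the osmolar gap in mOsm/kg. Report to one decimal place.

14.6 mOsm/kg

Calculated osmolality = 2·Na + glucose + BUN/2.8
= 2·144 + 7.2 + 23/2.8
= 288 + 7.20 + 8.21
= 303.41 mOsm/kg ≈ 303.4 mOsm/kg
Osmolar gap = measured − calculated = 318 − 303.4 = 14.6 mOsm/kg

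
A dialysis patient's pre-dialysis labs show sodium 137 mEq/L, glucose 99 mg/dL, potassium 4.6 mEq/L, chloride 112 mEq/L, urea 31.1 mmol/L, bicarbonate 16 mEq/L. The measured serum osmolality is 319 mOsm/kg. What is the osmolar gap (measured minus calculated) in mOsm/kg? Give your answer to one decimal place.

Calculated osmolality = 2·Na + glucose/18 + urea
= 2·137 + 99/18 + 31.1
= 274 + 5.50 + 31.10
= 310.6 mOsm/kg ≈ 310.6 mOsm/kg
Osmolar gap = measured − calculated = 319 − 310.6 = 8.4 mOsm/kg

8.4 mOsm/kg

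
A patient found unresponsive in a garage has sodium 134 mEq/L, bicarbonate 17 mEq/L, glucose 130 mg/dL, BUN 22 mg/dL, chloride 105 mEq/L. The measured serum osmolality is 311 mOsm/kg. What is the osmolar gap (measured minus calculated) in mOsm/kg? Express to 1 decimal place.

Calculated osmolality = 2·Na + glucose/18 + BUN/2.8
= 2·134 + 130/18 + 22/2.8
= 268 + 7.22 + 7.86
= 283.08 mOsm/kg ≈ 283.1 mOsm/kg
Osmolar gap = measured − calculated = 311 − 283.1 = 27.9 mOsm/kg

27.9 mOsm/kg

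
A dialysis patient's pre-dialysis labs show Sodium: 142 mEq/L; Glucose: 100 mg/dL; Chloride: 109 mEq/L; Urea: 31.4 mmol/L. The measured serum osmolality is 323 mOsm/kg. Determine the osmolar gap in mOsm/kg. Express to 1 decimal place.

Calculated osmolality = 2·Na + glucose/18 + urea
= 2·142 + 100/18 + 31.4
= 284 + 5.56 + 31.40
= 320.96 mOsm/kg ≈ 321.0 mOsm/kg
Osmolar gap = measured − calculated = 323 − 321.0 = 2.0 mOsm/kg

2.0 mOsm/kg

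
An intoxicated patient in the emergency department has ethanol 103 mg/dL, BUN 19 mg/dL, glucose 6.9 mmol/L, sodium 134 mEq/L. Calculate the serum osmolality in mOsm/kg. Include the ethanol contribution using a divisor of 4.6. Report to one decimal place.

304.1 mOsm/kg

Calculated osmolality = 2·Na + glucose + BUN/2.8 + ethanol/4.6
= 2·134 + 6.9 + 19/2.8 + 103/4.6
= 268 + 6.90 + 6.79 + 22.39
= 304.08 mOsm/kg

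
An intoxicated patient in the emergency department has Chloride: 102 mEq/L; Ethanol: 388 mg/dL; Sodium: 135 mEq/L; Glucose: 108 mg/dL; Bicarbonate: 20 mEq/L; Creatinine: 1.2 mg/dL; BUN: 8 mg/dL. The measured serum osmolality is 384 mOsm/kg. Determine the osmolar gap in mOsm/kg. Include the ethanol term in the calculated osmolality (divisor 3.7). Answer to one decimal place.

0.3 mOsm/kg

Calculated osmolality = 2·Na + glucose/18 + BUN/2.8 + ethanol/3.7
= 2·135 + 108/18 + 8/2.8 + 388/3.7
= 270 + 6 + 2.86 + 104.86
= 383.72 mOsm/kg ≈ 383.7 mOsm/kg
Osmolar gap = measured − calculated = 384 − 383.7 = 0.3 mOsm/kg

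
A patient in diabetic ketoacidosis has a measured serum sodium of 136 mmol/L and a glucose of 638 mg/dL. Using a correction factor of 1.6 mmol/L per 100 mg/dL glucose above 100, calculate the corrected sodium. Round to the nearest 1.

145 mmol/L

Corrected Na = measured Na + 1.6 · (glucose − 100)/100
= 136 + 1.6 · (638 − 100)/100
= 136 + 8.6
= 144.6 mmol/L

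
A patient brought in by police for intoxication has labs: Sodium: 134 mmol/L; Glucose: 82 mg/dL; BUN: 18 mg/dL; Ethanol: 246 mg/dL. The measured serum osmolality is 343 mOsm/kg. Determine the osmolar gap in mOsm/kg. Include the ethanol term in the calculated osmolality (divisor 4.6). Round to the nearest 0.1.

10.5 mOsm/kg

Calculated osmolality = 2·Na + glucose/18 + BUN/2.8 + ethanol/4.6
= 2·134 + 82/18 + 18/2.8 + 246/4.6
= 268 + 4.56 + 6.43 + 53.48
= 332.47 mOsm/kg ≈ 332.5 mOsm/kg
Osmolar gap = measured − calculated = 343 − 332.5 = 10.5 mOsm/kg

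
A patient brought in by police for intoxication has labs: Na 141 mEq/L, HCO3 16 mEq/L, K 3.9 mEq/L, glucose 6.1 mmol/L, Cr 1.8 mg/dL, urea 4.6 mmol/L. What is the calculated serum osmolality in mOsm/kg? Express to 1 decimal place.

292.7 mOsm/kg

Calculated osmolality = 2·Na + glucose + urea
= 2·141 + 6.1 + 4.6
= 282 + 6.10 + 4.60
= 292.7 mOsm/kg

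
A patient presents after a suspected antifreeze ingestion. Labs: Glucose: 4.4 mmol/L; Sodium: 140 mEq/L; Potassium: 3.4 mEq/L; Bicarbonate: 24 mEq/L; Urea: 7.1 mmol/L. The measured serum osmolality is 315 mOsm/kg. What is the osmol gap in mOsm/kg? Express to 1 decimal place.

23.5 mOsm/kg

Calculated osmolality = 2·Na + glucose + urea
= 2·140 + 4.4 + 7.1
= 280 + 4.40 + 7.10
= 291.5 mOsm/kg ≈ 291.5 mOsm/kg
Osmolar gap = measured − calculated = 315 − 291.5 = 23.5 mOsm/kg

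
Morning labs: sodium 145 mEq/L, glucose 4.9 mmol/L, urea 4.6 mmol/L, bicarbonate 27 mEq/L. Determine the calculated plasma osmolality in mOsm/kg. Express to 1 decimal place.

Calculated osmolality = 2·Na + glucose + urea
= 2·145 + 4.9 + 4.6
= 290 + 4.90 + 4.60
= 299.5 mOsm/kg

299.5 mOsm/kg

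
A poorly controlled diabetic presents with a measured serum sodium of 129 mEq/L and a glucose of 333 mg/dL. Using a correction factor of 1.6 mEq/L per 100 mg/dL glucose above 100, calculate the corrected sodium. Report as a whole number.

133 mEq/L

Corrected Na = measured Na + 1.6 · (glucose − 100)/100
= 129 + 1.6 · (333 − 100)/100
= 129 + 3.7
= 132.7 mEq/L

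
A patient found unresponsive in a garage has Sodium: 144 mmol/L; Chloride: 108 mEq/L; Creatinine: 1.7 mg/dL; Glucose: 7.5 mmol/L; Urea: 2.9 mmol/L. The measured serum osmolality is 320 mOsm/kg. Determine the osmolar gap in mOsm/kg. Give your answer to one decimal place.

21.6 mOsm/kg

Calculated osmolality = 2·Na + glucose + urea
= 2·144 + 7.5 + 2.9
= 288 + 7.50 + 2.90
= 298.4 mOsm/kg ≈ 298.4 mOsm/kg
Osmolar gap = measured − calculated = 320 − 298.4 = 21.6 mOsm/kg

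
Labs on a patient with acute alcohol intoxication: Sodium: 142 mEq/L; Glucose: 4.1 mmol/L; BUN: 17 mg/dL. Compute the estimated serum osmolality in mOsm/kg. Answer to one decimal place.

Calculated osmolality = 2·Na + glucose + BUN/2.8
= 2·142 + 4.1 + 17/2.8
= 284 + 4.10 + 6.07
= 294.17 mOsm/kg

294.2 mOsm/kg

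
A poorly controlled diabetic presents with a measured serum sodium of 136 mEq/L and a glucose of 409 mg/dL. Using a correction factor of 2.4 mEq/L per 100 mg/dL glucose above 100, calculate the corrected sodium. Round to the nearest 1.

143 mEq/L

Corrected Na = measured Na + 2.4 · (glucose − 100)/100
= 136 + 2.4 · (409 − 100)/100
= 136 + 7.4
= 143.4 mEq/L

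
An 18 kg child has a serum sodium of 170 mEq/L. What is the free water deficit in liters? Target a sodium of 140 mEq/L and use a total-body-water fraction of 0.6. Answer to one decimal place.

2.3 L

TBW = 0.6 · 18 = 10.8 L
Free water deficit = TBW · (Na/140 − 1)
= 10.8 · (170/140 − 1)
= 10.8 · 0.2143
= 2.31 L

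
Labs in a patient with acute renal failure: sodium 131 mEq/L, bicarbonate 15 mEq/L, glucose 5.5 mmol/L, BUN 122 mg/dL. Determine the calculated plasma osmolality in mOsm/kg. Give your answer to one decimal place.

311.1 mOsm/kg

Calculated osmolality = 2·Na + glucose + BUN/2.8
= 2·131 + 5.5 + 122/2.8
= 262 + 5.50 + 43.57
= 311.07 mOsm/kg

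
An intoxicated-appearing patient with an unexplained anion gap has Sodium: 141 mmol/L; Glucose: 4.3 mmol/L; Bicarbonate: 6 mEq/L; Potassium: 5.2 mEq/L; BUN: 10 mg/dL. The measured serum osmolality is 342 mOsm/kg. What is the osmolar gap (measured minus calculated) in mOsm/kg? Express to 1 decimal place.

Calculated osmolality = 2·Na + glucose + BUN/2.8
= 2·141 + 4.3 + 10/2.8
= 282 + 4.30 + 3.57
= 289.87 mOsm/kg ≈ 289.9 mOsm/kg
Osmolar gap = measured − calculated = 342 − 289.9 = 52.1 mOsm/kg

52.1 mOsm/kg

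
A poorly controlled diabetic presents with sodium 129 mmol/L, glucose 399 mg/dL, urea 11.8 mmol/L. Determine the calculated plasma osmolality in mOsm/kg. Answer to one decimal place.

Calculated osmolality = 2·Na + glucose/18 + urea
= 2·129 + 399/18 + 11.8
= 258 + 22.17 + 11.80
= 291.97 mOsm/kg

292.0 mOsm/kg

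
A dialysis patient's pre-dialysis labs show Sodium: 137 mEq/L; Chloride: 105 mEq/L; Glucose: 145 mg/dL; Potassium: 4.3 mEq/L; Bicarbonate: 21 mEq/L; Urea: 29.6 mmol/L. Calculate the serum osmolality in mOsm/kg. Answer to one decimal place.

311.7 mOsm/kg

Calculated osmolality = 2·Na + glucose/18 + urea
= 2·137 + 145/18 + 29.6
= 274 + 8.06 + 29.60
= 311.66 mOsm/kg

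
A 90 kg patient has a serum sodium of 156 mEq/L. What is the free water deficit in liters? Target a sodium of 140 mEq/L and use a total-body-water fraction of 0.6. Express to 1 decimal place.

6.2 L

TBW = 0.6 · 90 = 54 L
Free water deficit = TBW · (Na/140 − 1)
= 54 · (156/140 − 1)
= 54 · 0.1143
= 6.17 L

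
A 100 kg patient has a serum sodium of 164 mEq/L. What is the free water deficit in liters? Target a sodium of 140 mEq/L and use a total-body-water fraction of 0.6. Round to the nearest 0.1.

TBW = 0.6 · 100 = 60 L
Free water deficit = TBW · (Na/140 − 1)
= 60 · (164/140 − 1)
= 60 · 0.1714
= 10.28 L

10.3 L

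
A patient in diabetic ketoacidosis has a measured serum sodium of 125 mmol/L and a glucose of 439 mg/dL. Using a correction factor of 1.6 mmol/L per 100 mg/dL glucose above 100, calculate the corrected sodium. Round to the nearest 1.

Corrected Na = measured Na + 1.6 · (glucose − 100)/100
= 125 + 1.6 · (439 − 100)/100
= 125 + 5.4
= 130.4 mmol/L

130 mmol/L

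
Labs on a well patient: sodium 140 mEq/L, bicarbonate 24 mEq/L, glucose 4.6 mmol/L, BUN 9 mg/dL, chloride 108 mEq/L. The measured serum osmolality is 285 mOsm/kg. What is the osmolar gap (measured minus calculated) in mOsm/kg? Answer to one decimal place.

-2.8 mOsm/kg

Calculated osmolality = 2·Na + glucose + BUN/2.8
= 2·140 + 4.6 + 9/2.8
= 280 + 4.60 + 3.21
= 287.81 mOsm/kg ≈ 287.8 mOsm/kg
Osmolar gap = measured − calculated = 285 − 287.8 = -2.8 mOsm/kg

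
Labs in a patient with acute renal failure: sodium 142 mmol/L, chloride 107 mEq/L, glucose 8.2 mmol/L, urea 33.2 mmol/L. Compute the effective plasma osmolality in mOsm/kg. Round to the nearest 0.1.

292.2 mOsm/kg

Effective osmolality excludes urea (freely permeant across cell membranes):
2·Na + glucose
= 2·142 + 8.2
= 284 + 8.2
= 292.2 mOsm/kg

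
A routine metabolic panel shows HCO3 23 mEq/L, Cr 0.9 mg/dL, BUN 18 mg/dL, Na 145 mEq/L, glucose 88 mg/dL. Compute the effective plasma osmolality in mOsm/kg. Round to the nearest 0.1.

294.9 mOsm/kg

Effective osmolality excludes urea (freely permeant across cell membranes):
2·Na + glucose/18
= 2·145 + 88/18
= 290 + 4.89
= 294.89 mOsm/kg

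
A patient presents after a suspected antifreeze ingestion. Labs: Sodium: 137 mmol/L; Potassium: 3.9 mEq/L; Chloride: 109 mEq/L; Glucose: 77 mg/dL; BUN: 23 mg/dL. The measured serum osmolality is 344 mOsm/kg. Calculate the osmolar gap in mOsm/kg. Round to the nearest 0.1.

Calculated osmolality = 2·Na + glucose/18 + BUN/2.8
= 2·137 + 77/18 + 23/2.8
= 274 + 4.28 + 8.21
= 286.49 mOsm/kg ≈ 286.5 mOsm/kg
Osmolar gap = measured − calculated = 344 − 286.5 = 57.5 mOsm/kg

57.5 mOsm/kg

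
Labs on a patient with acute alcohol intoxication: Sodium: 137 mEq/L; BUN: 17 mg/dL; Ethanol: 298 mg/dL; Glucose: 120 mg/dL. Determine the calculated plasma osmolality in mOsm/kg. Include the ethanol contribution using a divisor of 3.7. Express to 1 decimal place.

367.3 mOsm/kg

Calculated osmolality = 2·Na + glucose/18 + BUN/2.8 + ethanol/3.7
= 2·137 + 120/18 + 17/2.8 + 298/3.7
= 274 + 6.67 + 6.07 + 80.54
= 367.28 mOsm/kg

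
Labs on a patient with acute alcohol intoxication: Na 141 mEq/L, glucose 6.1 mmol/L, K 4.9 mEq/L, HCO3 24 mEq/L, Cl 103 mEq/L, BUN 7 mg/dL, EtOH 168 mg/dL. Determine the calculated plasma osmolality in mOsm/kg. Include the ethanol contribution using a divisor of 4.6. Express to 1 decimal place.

327.1 mOsm/kg

Calculated osmolality = 2·Na + glucose + BUN/2.8 + ethanol/4.6
= 2·141 + 6.1 + 7/2.8 + 168/4.6
= 282 + 6.10 + 2.50 + 36.52
= 327.12 mOsm/kg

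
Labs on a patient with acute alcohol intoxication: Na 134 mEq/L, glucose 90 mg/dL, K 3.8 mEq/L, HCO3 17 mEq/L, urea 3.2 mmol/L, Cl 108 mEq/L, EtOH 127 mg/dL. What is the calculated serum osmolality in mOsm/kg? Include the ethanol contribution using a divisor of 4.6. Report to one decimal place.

303.8 mOsm/kg

Calculated osmolality = 2·Na + glucose/18 + urea + ethanol/4.6
= 2·134 + 90/18 + 3.2 + 127/4.6
= 268 + 5 + 3.20 + 27.61
= 303.81 mOsm/kg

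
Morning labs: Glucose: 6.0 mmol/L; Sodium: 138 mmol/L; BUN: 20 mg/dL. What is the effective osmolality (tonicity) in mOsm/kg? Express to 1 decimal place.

Effective osmolality excludes urea (freely permeant across cell membranes):
2·Na + glucose
= 2·138 + 6
= 276 + 6
= 282 mOsm/kg

282.0 mOsm/kg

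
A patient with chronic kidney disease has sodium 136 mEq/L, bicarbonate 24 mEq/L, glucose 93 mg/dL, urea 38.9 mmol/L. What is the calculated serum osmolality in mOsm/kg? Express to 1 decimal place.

Calculated osmolality = 2·Na + glucose/18 + urea
= 2·136 + 93/18 + 38.9
= 272 + 5.17 + 38.90
= 316.07 mOsm/kg

316.1 mOsm/kg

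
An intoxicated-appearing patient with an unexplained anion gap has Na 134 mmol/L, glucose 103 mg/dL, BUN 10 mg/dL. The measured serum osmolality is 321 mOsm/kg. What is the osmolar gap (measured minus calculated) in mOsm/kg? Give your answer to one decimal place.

43.7 mOsm/kg

Calculated osmolality = 2·Na + glucose/18 + BUN/2.8
= 2·134 + 103/18 + 10/2.8
= 268 + 5.72 + 3.57
= 277.29 mOsm/kg ≈ 277.3 mOsm/kg
Osmolar gap = measured − calculated = 321 − 277.3 = 43.7 mOsm/kg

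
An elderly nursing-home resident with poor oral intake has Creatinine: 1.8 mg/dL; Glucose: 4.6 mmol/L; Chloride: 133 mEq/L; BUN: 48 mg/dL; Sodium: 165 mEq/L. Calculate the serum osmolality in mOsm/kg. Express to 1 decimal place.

351.7 mOsm/kg

Calculated osmolality = 2·Na + glucose + BUN/2.8
= 2·165 + 4.6 + 48/2.8
= 330 + 4.60 + 17.14
= 351.74 mOsm/kg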